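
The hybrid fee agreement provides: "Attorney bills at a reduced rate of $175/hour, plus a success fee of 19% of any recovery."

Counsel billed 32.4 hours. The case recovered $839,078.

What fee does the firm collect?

$165,094.82

Hourly: 32.4 × $175 = $5,670.00
Success fee: 19% of $839,078 = $159,424.82
Total: $5,670.00 + $159,424.82 = $165,094.82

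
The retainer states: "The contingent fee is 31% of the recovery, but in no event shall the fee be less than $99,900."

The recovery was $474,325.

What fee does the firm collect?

$147,040.75

31% of $474,325 = $147,040.75
That exceeds the $99,900 minimum.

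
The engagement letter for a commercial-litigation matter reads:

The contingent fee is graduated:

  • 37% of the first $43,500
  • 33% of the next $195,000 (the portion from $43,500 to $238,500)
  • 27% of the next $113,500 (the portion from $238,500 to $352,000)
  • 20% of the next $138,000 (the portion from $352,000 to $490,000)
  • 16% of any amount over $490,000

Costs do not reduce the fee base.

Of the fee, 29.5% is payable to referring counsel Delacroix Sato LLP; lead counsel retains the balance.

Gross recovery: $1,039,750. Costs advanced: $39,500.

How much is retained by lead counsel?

$159,788.25

Fee base is the gross recovery, $1,039,750; costs are reimbursed separately.
First $43,500 at 37% = $16,095.00
Next $195,000 at 33% = $64,350.00
Next $113,500 at 27% = $30,645.00
Next $138,000 at 20% = $27,600.00
Remaining $549,750 at 16% = $87,960.00
Fee: $16,095.00 + $64,350.00 + $30,645.00 + $27,600.00 + $87,960.00 = $226,650.00
Referral share: 29.5% of $226,650.00 = $66,861.75; lead counsel retains $226,650.00 − $66,861.75 = $159,788.25.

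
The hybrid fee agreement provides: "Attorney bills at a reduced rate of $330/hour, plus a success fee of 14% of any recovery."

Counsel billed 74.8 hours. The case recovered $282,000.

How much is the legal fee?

Hourly: 74.8 × $330 = $24,684.00
Success fee: 14% of $282,000 = $39,480.00
Total: $24,684.00 + $39,480.00 = $64,164.00

$64,164.00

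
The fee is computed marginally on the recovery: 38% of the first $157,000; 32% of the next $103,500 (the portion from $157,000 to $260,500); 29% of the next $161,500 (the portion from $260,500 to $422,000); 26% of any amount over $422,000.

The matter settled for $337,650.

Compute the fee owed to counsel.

$115,153.50

First $157,000 at 38% = $59,660.00
Next $103,500 at 32% = $33,120.00
Remaining $77,150 at 29% = $22,373.50
Fee: $59,660.00 + $33,120.00 + $22,373.50 = $115,153.50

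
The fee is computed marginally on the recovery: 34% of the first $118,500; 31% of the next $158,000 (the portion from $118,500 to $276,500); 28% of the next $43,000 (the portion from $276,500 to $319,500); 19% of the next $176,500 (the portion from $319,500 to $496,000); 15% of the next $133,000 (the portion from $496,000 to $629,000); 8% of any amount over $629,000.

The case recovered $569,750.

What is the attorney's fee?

First $118,500 at 34% = $40,290.00
Next $158,000 at 31% = $48,980.00
Next $43,000 at 28% = $12,040.00
Next $176,500 at 19% = $33,535.00
Remaining $73,750 at 15% = $11,062.50
Fee: $40,290.00 + $48,980.00 + $12,040.00 + $33,535.00 + $11,062.50 = $145,907.50

$145,907.50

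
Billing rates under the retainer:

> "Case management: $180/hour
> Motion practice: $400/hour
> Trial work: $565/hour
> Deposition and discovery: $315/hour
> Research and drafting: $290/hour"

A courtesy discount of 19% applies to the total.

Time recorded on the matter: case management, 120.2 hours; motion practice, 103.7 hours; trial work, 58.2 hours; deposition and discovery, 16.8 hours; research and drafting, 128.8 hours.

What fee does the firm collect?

Case management: 120.2 × $180 = $21,636.00
Motion practice: 103.7 × $400 = $41,480.00
Trial work: 58.2 × $565 = $32,883.00
Deposition and discovery: 16.8 × $315 = $5,292.00
Research and drafting: 128.8 × $290 = $37,352.00
Subtotal: $138,643.00
Less 19% discount: −$26,342.17
Total: $138,643.00 − $26,342.17 = $112,300.83

$112,300.83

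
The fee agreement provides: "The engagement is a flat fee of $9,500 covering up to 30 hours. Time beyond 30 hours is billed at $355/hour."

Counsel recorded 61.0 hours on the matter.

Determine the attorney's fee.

Flat fee: $9,500.00
Excess hours: 61.0 − 30 = 31.0
Overrun: 31.0 × $355 = $11,005.00
Total: $9,500.00 + $11,005.00 = $20,505.00

$20,505.00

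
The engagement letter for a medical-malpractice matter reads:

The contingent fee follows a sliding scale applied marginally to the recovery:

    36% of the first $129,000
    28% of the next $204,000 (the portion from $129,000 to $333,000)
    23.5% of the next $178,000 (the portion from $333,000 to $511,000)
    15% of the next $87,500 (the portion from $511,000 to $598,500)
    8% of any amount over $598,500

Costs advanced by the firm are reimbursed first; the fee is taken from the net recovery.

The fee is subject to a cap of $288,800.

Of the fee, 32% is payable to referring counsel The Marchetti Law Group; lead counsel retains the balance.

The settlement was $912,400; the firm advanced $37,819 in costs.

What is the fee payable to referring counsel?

$57,792.47

Fee base (net of costs): $912,400 − $37,819 = $874,581
First $129,000 at 36% = $46,440.00
Next $204,000 at 28% = $57,120.00
Next $178,000 at 23.5% = $41,830.00
Next $87,500 at 15% = $13,125.00
Remaining $276,081 at 8% = $22,086.48
Fee: $46,440.00 + $57,120.00 + $41,830.00 + $13,125.00 + $22,086.48 = $180,601.48
$180,601.48 is under the $288,800 cap.
Referral share: 32% of $180,601.48 = $57,792.47; lead counsel retains $180,601.48 − $57,792.47 = $122,809.01.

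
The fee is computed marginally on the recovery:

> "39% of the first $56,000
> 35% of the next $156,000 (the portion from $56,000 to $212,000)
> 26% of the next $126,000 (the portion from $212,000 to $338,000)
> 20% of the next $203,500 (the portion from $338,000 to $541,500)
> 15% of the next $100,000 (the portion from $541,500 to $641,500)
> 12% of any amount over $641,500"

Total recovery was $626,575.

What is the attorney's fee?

First $56,000 at 39% = $21,840.00
Next $156,000 at 35% = $54,600.00
Next $126,000 at 26% = $32,760.00
Next $203,500 at 20% = $40,700.00
Remaining $85,075 at 15% = $12,761.25
Fee: $21,840.00 + $54,600.00 + $32,760.00 + $40,700.00 + $12,761.25 = $162,661.25

$162,661.25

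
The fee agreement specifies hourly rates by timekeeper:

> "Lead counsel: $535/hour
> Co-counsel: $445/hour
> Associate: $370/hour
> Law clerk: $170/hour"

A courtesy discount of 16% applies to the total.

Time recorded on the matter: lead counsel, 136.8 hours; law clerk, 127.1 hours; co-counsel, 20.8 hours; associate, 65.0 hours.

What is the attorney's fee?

Lead counsel: 136.8 × $535 = $73,188.00
Co-counsel: 20.8 × $445 = $9,256.00
Associate: 65.0 × $370 = $24,050.00
Law clerk: 127.1 × $170 = $21,607.00
Subtotal: $128,101.00
Less 16% discount: −$20,496.16
Total: $128,101.00 − $20,496.16 = $107,604.84

$107,604.84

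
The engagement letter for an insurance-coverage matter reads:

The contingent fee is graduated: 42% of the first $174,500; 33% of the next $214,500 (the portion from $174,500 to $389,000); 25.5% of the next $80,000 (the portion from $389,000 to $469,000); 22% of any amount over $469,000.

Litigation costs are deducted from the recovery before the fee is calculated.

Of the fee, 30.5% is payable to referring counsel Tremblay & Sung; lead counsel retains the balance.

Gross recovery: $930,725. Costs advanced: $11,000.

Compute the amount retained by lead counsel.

$183,225.98

Fee base (net of costs): $930,725 − $11,000 = $919,725
First $174,500 at 42% = $73,290.00
Next $214,500 at 33% = $70,785.00
Next $80,000 at 25.5% = $20,400.00
Remaining $450,725 at 22% = $99,159.50
Fee: $73,290.00 + $70,785.00 + $20,400.00 + $99,159.50 = $263,634.50
Referral share: 30.5% of $263,634.50 = $80,408.52; lead counsel retains $263,634.50 − $80,408.52 = $183,225.98.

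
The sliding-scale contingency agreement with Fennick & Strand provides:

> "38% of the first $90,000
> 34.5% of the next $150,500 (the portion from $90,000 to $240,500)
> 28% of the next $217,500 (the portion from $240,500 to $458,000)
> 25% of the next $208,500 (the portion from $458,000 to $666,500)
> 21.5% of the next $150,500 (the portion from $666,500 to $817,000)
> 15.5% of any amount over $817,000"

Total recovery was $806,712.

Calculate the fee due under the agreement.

First $90,000 at 38% = $34,200.00
Next $150,500 at 34.5% = $51,922.50
Next $217,500 at 28% = $60,900.00
Next $208,500 at 25% = $52,125.00
Remaining $140,212 at 21.5% = $30,145.58
Fee: $34,200.00 + $51,922.50 + $60,900.00 + $52,125.00 + $30,145.58 = $229,293.08

$229,293.08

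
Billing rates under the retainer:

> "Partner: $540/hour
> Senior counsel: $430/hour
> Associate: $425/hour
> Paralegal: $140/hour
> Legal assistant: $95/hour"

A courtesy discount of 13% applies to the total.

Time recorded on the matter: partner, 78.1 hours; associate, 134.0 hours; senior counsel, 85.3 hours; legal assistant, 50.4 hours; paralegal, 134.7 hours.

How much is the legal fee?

$138,720.63

Partner: 78.1 × $540 = $42,174.00
Senior counsel: 85.3 × $430 = $36,679.00
Associate: 134.0 × $425 = $56,950.00
Paralegal: 134.7 × $140 = $18,858.00
Legal assistant: 50.4 × $95 = $4,788.00
Subtotal: $159,449.00
Less 13% discount: −$20,728.37
Total: $159,449.00 − $20,728.37 = $138,720.63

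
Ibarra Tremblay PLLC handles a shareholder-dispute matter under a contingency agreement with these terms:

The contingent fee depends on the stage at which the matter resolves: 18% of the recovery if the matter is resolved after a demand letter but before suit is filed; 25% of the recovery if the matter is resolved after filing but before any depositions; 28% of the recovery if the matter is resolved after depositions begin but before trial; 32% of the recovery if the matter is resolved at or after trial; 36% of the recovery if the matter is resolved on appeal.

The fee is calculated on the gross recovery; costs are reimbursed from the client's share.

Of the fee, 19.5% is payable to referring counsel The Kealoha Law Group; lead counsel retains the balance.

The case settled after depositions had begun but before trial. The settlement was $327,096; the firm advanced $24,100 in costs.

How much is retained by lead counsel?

$73,727.44

Fee base is the gross recovery, $327,096; costs are reimbursed separately.
The matter settled after depositions had begun but before trial, so the 28% rate applies.
$327,096 × 28% = $91,586.88
Referral share: 19.5% of $91,586.88 = $17,859.44; lead counsel retains $91,586.88 − $17,859.44 = $73,727.44.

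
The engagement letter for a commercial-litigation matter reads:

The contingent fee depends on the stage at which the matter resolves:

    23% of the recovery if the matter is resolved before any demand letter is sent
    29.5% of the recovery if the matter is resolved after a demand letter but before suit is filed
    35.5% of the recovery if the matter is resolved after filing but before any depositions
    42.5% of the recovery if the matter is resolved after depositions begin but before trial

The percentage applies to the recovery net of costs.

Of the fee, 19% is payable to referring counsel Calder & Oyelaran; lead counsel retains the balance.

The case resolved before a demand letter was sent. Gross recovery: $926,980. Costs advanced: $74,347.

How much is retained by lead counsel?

Fee base (net of costs): $926,980 − $74,347 = $852,633
The matter resolved before a demand letter was sent, so the 23% rate applies.
$852,633 × 23% = $196,105.59
Referral share: 19% of $196,105.59 = $37,260.06; lead counsel retains $196,105.59 − $37,260.06 = $158,845.53.

$158,845.53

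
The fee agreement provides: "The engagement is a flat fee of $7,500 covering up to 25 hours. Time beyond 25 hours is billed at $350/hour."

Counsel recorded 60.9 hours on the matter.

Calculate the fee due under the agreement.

Flat fee: $7,500.00
Excess hours: 60.9 − 25 = 35.9
Overrun: 35.9 × $350 = $12,565.00
Total: $7,500.00 + $12,565.00 = $20,065.00

$20,065.00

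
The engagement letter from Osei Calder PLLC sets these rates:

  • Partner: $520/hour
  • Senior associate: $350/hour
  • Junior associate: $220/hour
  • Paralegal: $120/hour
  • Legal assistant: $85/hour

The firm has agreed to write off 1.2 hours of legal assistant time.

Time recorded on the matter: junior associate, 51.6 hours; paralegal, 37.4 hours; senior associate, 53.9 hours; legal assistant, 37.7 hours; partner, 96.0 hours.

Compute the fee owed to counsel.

$87,727.50

Partner: 96.0 × $520 = $49,920.00
Senior associate: 53.9 × $350 = $18,865.00
Junior associate: 51.6 × $220 = $11,352.00
Paralegal: 37.4 × $120 = $4,488.00
Legal assistant: 37.7 × $85 = $3,204.50
Subtotal: $87,829.50
Write-off: 1.2 × $85 = $102.00
Total: $87,829.50 − $102.00 = $87,727.50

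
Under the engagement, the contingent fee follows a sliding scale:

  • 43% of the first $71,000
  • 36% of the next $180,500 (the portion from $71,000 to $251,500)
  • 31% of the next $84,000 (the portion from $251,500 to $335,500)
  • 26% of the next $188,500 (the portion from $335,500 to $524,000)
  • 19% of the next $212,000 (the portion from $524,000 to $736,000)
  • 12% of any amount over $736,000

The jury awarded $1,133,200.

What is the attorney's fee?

$258,504.00

First $71,000 at 43% = $30,530.00
Next $180,500 at 36% = $64,980.00
Next $84,000 at 31% = $26,040.00
Next $188,500 at 26% = $49,010.00
Next $212,000 at 19% = $40,280.00
Remaining $397,200 at 12% = $47,664.00
Fee: $30,530.00 + $64,980.00 + $26,040.00 + $49,010.00 + $40,280.00 + $47,664.00 = $258,504.00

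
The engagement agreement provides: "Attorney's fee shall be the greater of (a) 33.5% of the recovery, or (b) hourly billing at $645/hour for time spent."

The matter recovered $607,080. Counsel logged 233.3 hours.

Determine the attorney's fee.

$203,371.80

(a) 33.5% of $607,080 = $203,371.80
(b) 233.3 × $645 = $150,478.50
The greater is (a): $203,371.80.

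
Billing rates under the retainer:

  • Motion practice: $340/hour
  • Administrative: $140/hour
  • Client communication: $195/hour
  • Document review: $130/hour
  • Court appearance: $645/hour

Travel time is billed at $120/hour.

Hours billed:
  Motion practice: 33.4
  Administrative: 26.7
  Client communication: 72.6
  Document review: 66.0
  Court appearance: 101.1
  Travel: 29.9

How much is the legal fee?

$106,628.50

Motion practice: 33.4 × $340 = $11,356.00
Administrative: 26.7 × $140 = $3,738.00
Client communication: 72.6 × $195 = $14,157.00
Document review: 66.0 × $130 = $8,580.00
Court appearance: 101.1 × $645 = $65,209.50
Subtotal: $11,356.00 + $3,738.00 + $14,157.00 + $8,580.00 + $65,209.50 = $103,040.50
Travel: 29.9 × $120 = $3,588.00
Total: $103,040.50 + $3,588.00 = $106,628.50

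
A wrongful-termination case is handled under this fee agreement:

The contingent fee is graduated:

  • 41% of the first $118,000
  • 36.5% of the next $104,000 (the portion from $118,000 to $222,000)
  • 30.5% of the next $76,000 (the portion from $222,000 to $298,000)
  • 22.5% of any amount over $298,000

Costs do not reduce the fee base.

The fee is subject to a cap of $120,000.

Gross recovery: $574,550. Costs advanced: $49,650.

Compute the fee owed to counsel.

$120,000.00

Fee base is the gross recovery, $574,550; costs are reimbursed separately.
First $118,000 at 41% = $48,380.00
Next $104,000 at 36.5% = $37,960.00
Next $76,000 at 30.5% = $23,180.00
Remaining $276,550 at 22.5% = $62,223.75
Fee: $48,380.00 + $37,960.00 + $23,180.00 + $62,223.75 = $171,743.75
$171,743.75 exceeds the $120,000 cap, so the fee is capped at $120,000.00.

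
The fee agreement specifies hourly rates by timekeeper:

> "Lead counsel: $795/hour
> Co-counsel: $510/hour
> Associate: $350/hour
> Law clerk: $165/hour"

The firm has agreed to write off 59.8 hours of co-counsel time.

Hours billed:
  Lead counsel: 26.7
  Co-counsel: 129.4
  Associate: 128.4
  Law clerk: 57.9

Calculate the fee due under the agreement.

Lead counsel: 26.7 × $795 = $21,226.50
Co-counsel: 129.4 × $510 = $65,994.00
Associate: 128.4 × $350 = $44,940.00
Law clerk: 57.9 × $165 = $9,553.50
Subtotal: $141,714.00
Write-off: 59.8 × $510 = $30,498.00
Total: $141,714.00 − $30,498.00 = $111,216.00

$111,216.00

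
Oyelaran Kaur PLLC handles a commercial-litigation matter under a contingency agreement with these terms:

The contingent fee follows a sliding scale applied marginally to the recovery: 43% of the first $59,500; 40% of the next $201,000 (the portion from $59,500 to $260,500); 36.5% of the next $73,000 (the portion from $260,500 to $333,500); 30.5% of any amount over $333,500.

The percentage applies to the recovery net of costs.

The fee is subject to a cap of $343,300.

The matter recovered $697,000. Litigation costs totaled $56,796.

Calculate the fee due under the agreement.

Fee base (net of costs): $697,000 − $56,796 = $640,204
First $59,500 at 43% = $25,585.00
Next $201,000 at 40% = $80,400.00
Next $73,000 at 36.5% = $26,645.00
Remaining $306,704 at 30.5% = $93,544.72
Fee: $25,585.00 + $80,400.00 + $26,645.00 + $93,544.72 = $226,174.72
$226,174.72 is under the $343,300 cap.

$226,174.72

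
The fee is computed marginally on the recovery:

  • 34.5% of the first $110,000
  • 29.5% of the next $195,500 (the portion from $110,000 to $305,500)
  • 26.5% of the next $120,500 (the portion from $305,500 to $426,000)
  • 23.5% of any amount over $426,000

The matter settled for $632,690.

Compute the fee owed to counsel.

$176,127.15

First $110,000 at 34.5% = $37,950.00
Next $195,500 at 29.5% = $57,672.50
Next $120,500 at 26.5% = $31,932.50
Remaining $206,690 at 23.5% = $48,572.15
Fee: $37,950.00 + $57,672.50 + $31,932.50 + $48,572.15 = $176,127.15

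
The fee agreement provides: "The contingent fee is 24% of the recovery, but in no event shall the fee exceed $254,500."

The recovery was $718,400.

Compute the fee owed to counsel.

24% of $718,400 = $172,416.00
That is under the $254,500 cap.

$172,416.00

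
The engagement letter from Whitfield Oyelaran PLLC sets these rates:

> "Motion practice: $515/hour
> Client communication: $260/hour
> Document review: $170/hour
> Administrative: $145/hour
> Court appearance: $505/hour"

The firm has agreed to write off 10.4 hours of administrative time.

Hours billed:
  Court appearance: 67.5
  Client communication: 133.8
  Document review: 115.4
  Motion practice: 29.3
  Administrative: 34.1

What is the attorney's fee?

$107,019.50

Motion practice: 29.3 × $515 = $15,089.50
Client communication: 133.8 × $260 = $34,788.00
Document review: 115.4 × $170 = $19,618.00
Administrative: 34.1 × $145 = $4,944.50
Court appearance: 67.5 × $505 = $34,087.50
Subtotal: $108,527.50
Write-off: 10.4 × $145 = $1,508.00
Total: $108,527.50 − $1,508.00 = $107,019.50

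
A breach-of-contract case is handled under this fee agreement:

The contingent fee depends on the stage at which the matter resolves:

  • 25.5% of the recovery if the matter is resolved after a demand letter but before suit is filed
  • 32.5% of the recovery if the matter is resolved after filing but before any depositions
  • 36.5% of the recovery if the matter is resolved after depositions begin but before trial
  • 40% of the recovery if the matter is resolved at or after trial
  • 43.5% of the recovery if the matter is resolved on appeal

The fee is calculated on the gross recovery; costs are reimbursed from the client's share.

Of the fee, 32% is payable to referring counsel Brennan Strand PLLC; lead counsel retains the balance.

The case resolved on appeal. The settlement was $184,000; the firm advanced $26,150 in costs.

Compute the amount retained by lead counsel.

Fee base is the gross recovery, $184,000; costs are reimbursed separately.
The matter resolved on appeal, so the 43.5% rate applies.
$184,000 × 43.5% = $80,040.00
Referral share: 32% of $80,040.00 = $25,612.80; lead counsel retains $80,040.00 − $25,612.80 = $54,427.20.

$54,427.20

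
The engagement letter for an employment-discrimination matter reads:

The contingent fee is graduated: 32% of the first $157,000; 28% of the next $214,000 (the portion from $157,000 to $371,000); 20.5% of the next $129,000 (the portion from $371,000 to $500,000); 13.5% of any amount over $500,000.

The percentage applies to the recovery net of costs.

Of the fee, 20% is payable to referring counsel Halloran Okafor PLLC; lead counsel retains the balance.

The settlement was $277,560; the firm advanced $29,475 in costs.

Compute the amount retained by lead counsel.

$60,595.04

Fee base (net of costs): $277,560 − $29,475 = $248,085
First $157,000 at 32% = $50,240.00
Remaining $91,085 at 28% = $25,503.80
Fee: $50,240.00 + $25,503.80 = $75,743.80
Referral share: 20% of $75,743.80 = $15,148.76; lead counsel retains $75,743.80 − $15,148.76 = $60,595.04.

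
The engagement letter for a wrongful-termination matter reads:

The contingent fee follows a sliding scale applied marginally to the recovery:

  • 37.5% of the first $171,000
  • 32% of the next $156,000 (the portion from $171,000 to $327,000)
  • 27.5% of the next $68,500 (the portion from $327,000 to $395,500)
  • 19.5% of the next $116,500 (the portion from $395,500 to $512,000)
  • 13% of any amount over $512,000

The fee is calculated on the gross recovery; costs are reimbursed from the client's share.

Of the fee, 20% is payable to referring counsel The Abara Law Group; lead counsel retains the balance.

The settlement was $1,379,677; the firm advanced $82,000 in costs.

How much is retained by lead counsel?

$214,718.41

Fee base is the gross recovery, $1,379,677; costs are reimbursed separately.
First $171,000 at 37.5% = $64,125.00
Next $156,000 at 32% = $49,920.00
Next $68,500 at 27.5% = $18,837.50
Next $116,500 at 19.5% = $22,717.50
Remaining $867,677 at 13% = $112,798.01
Fee: $64,125.00 + $49,920.00 + $18,837.50 + $22,717.50 + $112,798.01 = $268,398.01
Referral share: 20% of $268,398.01 = $53,679.60; lead counsel retains $268,398.01 − $53,679.60 = $214,718.41.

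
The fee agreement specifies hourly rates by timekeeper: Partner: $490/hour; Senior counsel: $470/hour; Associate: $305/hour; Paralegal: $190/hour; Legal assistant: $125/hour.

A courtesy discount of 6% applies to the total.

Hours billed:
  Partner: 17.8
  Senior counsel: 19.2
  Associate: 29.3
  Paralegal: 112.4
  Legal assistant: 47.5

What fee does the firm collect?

Partner: 17.8 × $490 = $8,722.00
Senior counsel: 19.2 × $470 = $9,024.00
Associate: 29.3 × $305 = $8,936.50
Paralegal: 112.4 × $190 = $21,356.00
Legal assistant: 47.5 × $125 = $5,937.50
Subtotal: $53,976.00
Less 6% discount: −$3,238.56
Total: $53,976.00 − $3,238.56 = $50,737.44

$50,737.44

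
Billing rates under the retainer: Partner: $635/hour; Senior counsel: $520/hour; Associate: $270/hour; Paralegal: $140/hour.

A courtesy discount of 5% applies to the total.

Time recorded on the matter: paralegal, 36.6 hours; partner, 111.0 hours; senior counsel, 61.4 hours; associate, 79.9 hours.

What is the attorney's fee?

$122,654.50

Partner: 111.0 × $635 = $70,485.00
Senior counsel: 61.4 × $520 = $31,928.00
Associate: 79.9 × $270 = $21,573.00
Paralegal: 36.6 × $140 = $5,124.00
Subtotal: $129,110.00
Less 5% discount: −$6,455.50
Total: $129,110.00 − $6,455.50 = $122,654.50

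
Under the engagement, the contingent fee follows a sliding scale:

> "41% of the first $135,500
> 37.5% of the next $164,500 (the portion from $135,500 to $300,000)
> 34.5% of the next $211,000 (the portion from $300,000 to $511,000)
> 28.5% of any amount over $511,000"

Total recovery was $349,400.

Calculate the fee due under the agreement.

$134,285.50

First $135,500 at 41% = $55,555.00
Next $164,500 at 37.5% = $61,687.50
Remaining $49,400 at 34.5% = $17,043.00
Fee: $55,555.00 + $61,687.50 + $17,043.00 = $134,285.50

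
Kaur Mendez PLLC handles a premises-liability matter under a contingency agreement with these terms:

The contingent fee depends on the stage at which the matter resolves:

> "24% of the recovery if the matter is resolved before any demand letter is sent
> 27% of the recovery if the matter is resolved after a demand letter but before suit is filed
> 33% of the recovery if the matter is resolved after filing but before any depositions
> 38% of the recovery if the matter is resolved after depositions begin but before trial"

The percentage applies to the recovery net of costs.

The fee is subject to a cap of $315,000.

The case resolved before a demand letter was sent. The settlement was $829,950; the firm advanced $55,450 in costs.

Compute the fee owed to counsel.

Fee base (net of costs): $829,950 − $55,450 = $774,500
The matter resolved before a demand letter was sent, so the 24% rate applies.
$774,500 × 24% = $185,880.00
$185,880.00 is under the $315,000 cap.

$185,880.00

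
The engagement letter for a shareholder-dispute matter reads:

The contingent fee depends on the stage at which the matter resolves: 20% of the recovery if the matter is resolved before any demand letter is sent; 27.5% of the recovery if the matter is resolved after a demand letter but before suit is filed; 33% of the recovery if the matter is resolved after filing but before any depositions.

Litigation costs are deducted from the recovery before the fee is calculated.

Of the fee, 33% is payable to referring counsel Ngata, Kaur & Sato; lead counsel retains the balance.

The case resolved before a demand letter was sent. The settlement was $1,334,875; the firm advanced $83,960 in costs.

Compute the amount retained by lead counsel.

$167,622.61

Fee base (net of costs): $1,334,875 − $83,960 = $1,250,915
The matter resolved before a demand letter was sent, so the 20% rate applies.
$1,250,915 × 20% = $250,183.00
Referral share: 33% of $250,183.00 = $82,560.39; lead counsel retains $250,183.00 − $82,560.39 = $167,622.61.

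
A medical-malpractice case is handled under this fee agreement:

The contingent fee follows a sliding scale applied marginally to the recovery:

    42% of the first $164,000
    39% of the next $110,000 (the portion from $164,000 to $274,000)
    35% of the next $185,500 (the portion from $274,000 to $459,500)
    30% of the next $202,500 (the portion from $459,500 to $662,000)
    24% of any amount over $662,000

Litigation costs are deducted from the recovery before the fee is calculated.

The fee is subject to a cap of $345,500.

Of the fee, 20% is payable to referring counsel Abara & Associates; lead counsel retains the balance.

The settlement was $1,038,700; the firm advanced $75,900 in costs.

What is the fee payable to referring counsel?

$61,929.40

Fee base (net of costs): $1,038,700 − $75,900 = $962,800
First $164,000 at 42% = $68,880.00
Next $110,000 at 39% = $42,900.00
Next $185,500 at 35% = $64,925.00
Next $202,500 at 30% = $60,750.00
Remaining $300,800 at 24% = $72,192.00
Fee: $68,880.00 + $42,900.00 + $64,925.00 + $60,750.00 + $72,192.00 = $309,647.00
$309,647.00 is under the $345,500 cap.
Referral share: 20% of $309,647.00 = $61,929.40; lead counsel retains $309,647.00 − $61,929.40 = $247,717.60.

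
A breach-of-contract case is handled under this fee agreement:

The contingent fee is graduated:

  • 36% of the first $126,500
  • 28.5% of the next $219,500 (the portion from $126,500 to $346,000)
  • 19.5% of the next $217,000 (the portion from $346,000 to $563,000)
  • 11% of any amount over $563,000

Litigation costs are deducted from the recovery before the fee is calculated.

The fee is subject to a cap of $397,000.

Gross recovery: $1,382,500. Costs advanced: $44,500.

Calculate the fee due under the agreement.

Fee base (net of costs): $1,382,500 − $44,500 = $1,338,000
First $126,500 at 36% = $45,540.00
Next $219,500 at 28.5% = $62,557.50
Next $217,000 at 19.5% = $42,315.00
Remaining $775,000 at 11% = $85,250.00
Fee: $45,540.00 + $62,557.50 + $42,315.00 + $85,250.00 = $235,662.50
$235,662.50 is under the $397,000 cap.

$235,662.50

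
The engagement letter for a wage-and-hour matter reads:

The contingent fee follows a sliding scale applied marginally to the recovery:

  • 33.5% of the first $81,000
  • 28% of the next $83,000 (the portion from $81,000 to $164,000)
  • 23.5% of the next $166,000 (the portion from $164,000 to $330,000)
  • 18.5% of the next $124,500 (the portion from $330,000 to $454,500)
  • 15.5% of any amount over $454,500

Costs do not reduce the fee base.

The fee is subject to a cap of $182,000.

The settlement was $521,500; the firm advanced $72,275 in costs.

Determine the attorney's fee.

Fee base is the gross recovery, $521,500; costs are reimbursed separately.
First $81,000 at 33.5% = $27,135.00
Next $83,000 at 28% = $23,240.00
Next $166,000 at 23.5% = $39,010.00
Next $124,500 at 18.5% = $23,032.50
Remaining $67,000 at 15.5% = $10,385.00
Fee: $27,135.00 + $23,240.00 + $39,010.00 + $23,032.50 + $10,385.00 = $122,802.50
$122,802.50 is under the $182,000 cap.

$122,802.50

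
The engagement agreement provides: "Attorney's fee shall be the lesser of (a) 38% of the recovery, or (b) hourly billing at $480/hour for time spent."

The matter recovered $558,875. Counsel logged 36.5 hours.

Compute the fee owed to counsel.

(a) 38% of $558,875 = $212,372.50
(b) 36.5 × $480 = $17,520.00
The lesser is (b): $17,520.00.

$17,520.00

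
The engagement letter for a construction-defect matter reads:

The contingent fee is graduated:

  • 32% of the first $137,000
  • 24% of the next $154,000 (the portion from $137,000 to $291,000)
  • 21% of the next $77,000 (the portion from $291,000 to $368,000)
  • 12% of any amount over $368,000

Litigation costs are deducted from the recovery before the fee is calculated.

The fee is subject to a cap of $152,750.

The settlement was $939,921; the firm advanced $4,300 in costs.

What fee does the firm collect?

$152,750.00

Fee base (net of costs): $939,921 − $4,300 = $935,621
First $137,000 at 32% = $43,840.00
Next $154,000 at 24% = $36,960.00
Next $77,000 at 21% = $16,170.00
Remaining $567,621 at 12% = $68,114.52
Fee: $43,840.00 + $36,960.00 + $16,170.00 + $68,114.52 = $165,084.52
$165,084.52 exceeds the $152,750 cap, so the fee is capped at $152,750.00.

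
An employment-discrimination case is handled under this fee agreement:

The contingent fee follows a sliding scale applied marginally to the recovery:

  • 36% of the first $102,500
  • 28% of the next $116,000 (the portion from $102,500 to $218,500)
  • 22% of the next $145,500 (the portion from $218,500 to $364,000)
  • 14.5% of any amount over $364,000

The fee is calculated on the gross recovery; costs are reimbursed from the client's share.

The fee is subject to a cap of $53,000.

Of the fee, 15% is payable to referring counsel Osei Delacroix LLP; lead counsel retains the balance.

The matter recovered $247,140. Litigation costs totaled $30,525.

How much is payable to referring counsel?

$7,950.00

Fee base is the gross recovery, $247,140; costs are reimbursed separately.
First $102,500 at 36% = $36,900.00
Next $116,000 at 28% = $32,480.00
Remaining $28,640 at 22% = $6,300.80
Fee: $36,900.00 + $32,480.00 + $6,300.80 = $75,680.80
$75,680.80 exceeds the $53,000 cap, so the fee is capped at $53,000.00.
Referral share: 15% of $53,000.00 = $7,950.00; lead counsel retains $53,000.00 − $7,950.00 = $45,050.00.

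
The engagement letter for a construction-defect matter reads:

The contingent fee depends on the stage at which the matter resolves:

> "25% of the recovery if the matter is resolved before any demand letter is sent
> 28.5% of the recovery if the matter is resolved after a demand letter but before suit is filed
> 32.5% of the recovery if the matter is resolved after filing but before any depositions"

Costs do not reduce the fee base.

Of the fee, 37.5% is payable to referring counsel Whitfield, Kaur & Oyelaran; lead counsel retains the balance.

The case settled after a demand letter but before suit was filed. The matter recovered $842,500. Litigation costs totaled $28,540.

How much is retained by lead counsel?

$150,070.31

Fee base is the gross recovery, $842,500; costs are reimbursed separately.
The matter settled after a demand letter but before suit was filed, so the 28.5% rate applies.
$842,500 × 28.5% = $240,112.50
Referral share: 37.5% of $240,112.50 = $90,042.19; lead counsel retains $240,112.50 − $90,042.19 = $150,070.31.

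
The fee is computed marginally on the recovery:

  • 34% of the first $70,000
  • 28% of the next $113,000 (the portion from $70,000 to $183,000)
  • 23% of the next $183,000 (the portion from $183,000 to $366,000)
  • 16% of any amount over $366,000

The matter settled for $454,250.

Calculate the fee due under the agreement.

First $70,000 at 34% = $23,800.00
Next $113,000 at 28% = $31,640.00
Next $183,000 at 23% = $42,090.00
Remaining $88,250 at 16% = $14,120.00
Fee: $23,800.00 + $31,640.00 + $42,090.00 + $14,120.00 = $111,650.00

$111,650.00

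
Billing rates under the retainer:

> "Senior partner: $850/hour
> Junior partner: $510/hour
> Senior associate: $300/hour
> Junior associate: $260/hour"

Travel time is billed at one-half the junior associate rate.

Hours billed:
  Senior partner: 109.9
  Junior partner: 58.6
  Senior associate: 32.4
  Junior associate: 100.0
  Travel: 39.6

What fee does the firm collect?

$164,169.00

Senior partner: 109.9 × $850 = $93,415.00
Junior partner: 58.6 × $510 = $29,886.00
Senior associate: 32.4 × $300 = $9,720.00
Junior associate: 100.0 × $260 = $26,000.00
Subtotal: $93,415.00 + $29,886.00 + $9,720.00 + $26,000.00 = $159,021.00
Travel: 39.6 × ($260 ÷ 2) = 39.6 × $130.00 = $5,148.00
Total: $159,021.00 + $5,148.00 = $164,169.00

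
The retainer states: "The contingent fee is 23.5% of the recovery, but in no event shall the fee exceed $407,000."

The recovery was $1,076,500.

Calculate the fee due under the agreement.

$252,977.50

23.5% of $1,076,500 = $252,977.50
That is under the $407,000 cap.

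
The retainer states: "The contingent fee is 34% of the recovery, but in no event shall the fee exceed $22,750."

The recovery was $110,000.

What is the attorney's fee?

34% of $110,000 = $37,400.00
That exceeds the $22,750 cap, so the fee is capped at $22,750.

$22,750.00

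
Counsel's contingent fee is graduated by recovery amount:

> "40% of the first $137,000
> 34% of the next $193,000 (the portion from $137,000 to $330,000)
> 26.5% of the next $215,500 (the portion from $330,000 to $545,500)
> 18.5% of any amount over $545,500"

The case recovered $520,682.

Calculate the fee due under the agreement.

First $137,000 at 40% = $54,800.00
Next $193,000 at 34% = $65,620.00
Remaining $190,682 at 26.5% = $50,530.73
Fee: $54,800.00 + $65,620.00 + $50,530.73 = $170,950.73

$170,950.73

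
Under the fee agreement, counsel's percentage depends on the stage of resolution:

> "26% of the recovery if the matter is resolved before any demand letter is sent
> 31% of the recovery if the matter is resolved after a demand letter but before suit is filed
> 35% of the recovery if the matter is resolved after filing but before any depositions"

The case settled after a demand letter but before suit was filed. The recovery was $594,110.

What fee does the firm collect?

The matter settled after a demand letter but before suit was filed, so the 31% rate applies.
$594,110 × 31% = $184,174.10

$184,174.10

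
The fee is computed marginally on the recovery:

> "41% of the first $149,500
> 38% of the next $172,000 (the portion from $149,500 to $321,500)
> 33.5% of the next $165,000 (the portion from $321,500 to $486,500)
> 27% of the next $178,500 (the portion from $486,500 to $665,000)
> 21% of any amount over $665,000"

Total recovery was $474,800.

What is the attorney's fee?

First $149,500 at 41% = $61,295.00
Next $172,000 at 38% = $65,360.00
Remaining $153,300 at 33.5% = $51,355.50
Fee: $61,295.00 + $65,360.00 + $51,355.50 = $178,010.50

$178,010.50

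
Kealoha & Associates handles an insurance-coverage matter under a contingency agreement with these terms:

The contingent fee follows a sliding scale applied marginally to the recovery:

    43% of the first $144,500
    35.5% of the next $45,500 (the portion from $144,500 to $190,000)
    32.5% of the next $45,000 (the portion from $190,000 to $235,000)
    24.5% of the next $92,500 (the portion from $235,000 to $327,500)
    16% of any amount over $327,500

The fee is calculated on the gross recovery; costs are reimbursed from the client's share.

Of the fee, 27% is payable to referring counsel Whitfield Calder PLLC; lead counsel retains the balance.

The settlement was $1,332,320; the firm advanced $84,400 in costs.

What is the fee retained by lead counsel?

Fee base is the gross recovery, $1,332,320; costs are reimbursed separately.
First $144,500 at 43% = $62,135.00
Next $45,500 at 35.5% = $16,152.50
Next $45,000 at 32.5% = $14,625.00
Next $92,500 at 24.5% = $22,662.50
Remaining $1,004,820 at 16% = $160,771.20
Fee: $62,135.00 + $16,152.50 + $14,625.00 + $22,662.50 + $160,771.20 = $276,346.20
Referral share: 27% of $276,346.20 = $74,613.47; lead counsel retains $276,346.20 − $74,613.47 = $201,732.73.

$201,732.73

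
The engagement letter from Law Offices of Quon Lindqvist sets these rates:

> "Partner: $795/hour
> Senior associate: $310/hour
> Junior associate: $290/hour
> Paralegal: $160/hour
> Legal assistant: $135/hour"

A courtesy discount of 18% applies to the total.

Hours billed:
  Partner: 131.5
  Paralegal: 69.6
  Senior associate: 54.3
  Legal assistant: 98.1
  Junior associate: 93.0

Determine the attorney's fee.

$141,634.50

Partner: 131.5 × $795 = $104,542.50
Senior associate: 54.3 × $310 = $16,833.00
Junior associate: 93.0 × $290 = $26,970.00
Paralegal: 69.6 × $160 = $11,136.00
Legal assistant: 98.1 × $135 = $13,243.50
Subtotal: $172,725.00
Less 18% discount: −$31,090.50
Total: $172,725.00 − $31,090.50 = $141,634.50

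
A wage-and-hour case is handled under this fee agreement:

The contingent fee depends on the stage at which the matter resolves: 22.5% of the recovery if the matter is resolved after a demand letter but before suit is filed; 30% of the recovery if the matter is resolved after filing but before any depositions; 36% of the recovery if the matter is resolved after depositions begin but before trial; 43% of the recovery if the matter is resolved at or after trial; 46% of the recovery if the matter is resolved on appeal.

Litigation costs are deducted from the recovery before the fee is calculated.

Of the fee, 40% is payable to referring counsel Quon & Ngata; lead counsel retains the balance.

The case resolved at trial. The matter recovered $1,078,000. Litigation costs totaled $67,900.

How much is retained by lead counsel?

Fee base (net of costs): $1,078,000 − $67,900 = $1,010,100
The matter resolved at trial, so the 43% rate applies.
$1,010,100 × 43% = $434,343.00
Referral share: 40% of $434,343.00 = $173,737.20; lead counsel retains $434,343.00 − $173,737.20 = $260,605.80.

$260,605.80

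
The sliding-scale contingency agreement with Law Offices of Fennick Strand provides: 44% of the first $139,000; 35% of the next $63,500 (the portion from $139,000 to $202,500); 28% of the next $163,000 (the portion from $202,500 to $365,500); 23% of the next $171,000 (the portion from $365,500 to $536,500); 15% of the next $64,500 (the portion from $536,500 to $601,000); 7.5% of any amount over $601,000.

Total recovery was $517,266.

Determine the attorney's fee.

$163,931.18

First $139,000 at 44% = $61,160.00
Next $63,500 at 35% = $22,225.00
Next $163,000 at 28% = $45,640.00
Remaining $151,766 at 23% = $34,906.18
Fee: $61,160.00 + $22,225.00 + $45,640.00 + $34,906.18 = $163,931.18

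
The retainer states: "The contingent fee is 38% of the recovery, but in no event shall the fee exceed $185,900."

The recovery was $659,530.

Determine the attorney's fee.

38% of $659,530 = $250,621.40
That exceeds the $185,900 cap, so the fee is capped at $185,900.

$185,900.00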